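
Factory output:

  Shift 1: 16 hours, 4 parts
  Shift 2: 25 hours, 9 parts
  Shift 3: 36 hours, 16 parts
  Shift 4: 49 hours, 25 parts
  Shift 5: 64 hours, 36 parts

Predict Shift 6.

Hours: 16, 25, 36, 49, 64 → 81 (perfect squares: 4², 5², 6², …).
Parts: 4, 9, 16, 25, 36 → 49 (perfect squares: 2², 3², 4², …).
Putting it together: 81 hours, 49 parts.

81 hours, 49 parts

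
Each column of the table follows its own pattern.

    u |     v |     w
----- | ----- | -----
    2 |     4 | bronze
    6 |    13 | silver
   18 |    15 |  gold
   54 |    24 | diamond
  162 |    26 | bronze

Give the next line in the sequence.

486  35  silver

Column u: ×3 each step; 2, 6, 18, 54, 162 → 486.
For the column v, alternating steps +9, +2, +9, +2, …: 4, 13, 15, 24, 26 → 35.
Column w: bronze, silver, gold, diamond, bronze → silver (repeats bronze → silver → gold → diamond).
So the next line is 486  35  silver.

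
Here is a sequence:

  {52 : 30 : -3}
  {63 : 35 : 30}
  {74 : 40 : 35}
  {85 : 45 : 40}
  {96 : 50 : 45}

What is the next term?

{107 : 55 : 50}

First component: +11 each step, so 52, 63, 74, 85, 96 → 107.
Second component: 30, 35, 40, 45, 50 → 55 (+5 each step).
Third component: always the previous value of the second component; -3, 30, 35, 40, 45 → 50.
So the next term is {107 : 55 : 50}.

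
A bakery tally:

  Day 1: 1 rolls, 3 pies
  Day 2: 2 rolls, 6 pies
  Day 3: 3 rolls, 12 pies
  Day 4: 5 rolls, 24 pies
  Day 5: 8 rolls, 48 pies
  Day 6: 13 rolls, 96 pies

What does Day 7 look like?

Rolls — each term is the sum of the two before it: 1, 2, 3, 5, 8, 13 → 21.
For the pies, ×2 each step: 3, 6, 12, 24, 48, 96 → 192.
Combining the parts gives 21 rolls, 192 pies.

21 rolls, 192 pies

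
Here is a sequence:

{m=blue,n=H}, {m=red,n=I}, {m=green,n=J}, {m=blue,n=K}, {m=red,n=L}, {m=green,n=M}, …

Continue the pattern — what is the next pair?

{m=blue,n=N}

M goes blue, red, green, blue, red, green → blue (repeats blue → red → green).
N: letters move forward 1 place in the alphabet, so H, I, J, K, L, M → N.
So the next pair is {m=blue,n=N}.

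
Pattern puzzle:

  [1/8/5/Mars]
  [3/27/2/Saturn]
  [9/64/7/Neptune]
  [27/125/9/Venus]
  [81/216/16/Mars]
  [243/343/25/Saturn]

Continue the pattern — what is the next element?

First component — ×3 each step: 1, 3, 9, 27, 81, 243 → 729.
Second component — perfect cubes: 2³, 3³, 4³, …: 8, 27, 64, 125, 216, 343 → 512.
Third component — each term is the sum of the two before it: 5, 2, 7, 9, 16, 25 → 41.
Planet: repeats Mars → Saturn → Neptune → Venus; Mars, Saturn, Neptune, Venus, Mars, Saturn → Neptune.
Putting it together: [729/512/41/Neptune].

[729/512/41/Neptune]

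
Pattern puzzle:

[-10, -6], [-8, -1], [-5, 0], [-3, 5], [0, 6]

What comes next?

First value — alternating steps +2, +3, +2, +3, …: -10, -8, -5, -3, 0 → 2.
For the second value, alternating steps +5, +1, +5, +1, …: -6, -1, 0, 5, 6 → 11.
So the next pair is [2, 11].

[2, 11]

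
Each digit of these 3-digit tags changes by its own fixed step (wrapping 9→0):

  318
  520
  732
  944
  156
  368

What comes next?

First digit: 3, 5, 7, 9, 1, 3 → 5 (+2 each step, mod 10).
Second digit: +1 each step, mod 10, so 1, 2, 3, 4, 5, 6 → 7.
For the third digit, +2 each step, mod 10: 8, 0, 2, 4, 6, 8 → 0.
Putting it together: 570.

570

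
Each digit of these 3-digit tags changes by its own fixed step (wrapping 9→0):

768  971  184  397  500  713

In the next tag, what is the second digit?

First digit — +2 each step, mod 10: 7, 9, 1, 3, 5, 7 → 9.
Second digit: 6, 7, 8, 9, 0, 1 → 2 (+1 each step, mod 10).
Third digit: 8, 1, 4, 7, 0, 3 → 6 (+3 each step, mod 10).

2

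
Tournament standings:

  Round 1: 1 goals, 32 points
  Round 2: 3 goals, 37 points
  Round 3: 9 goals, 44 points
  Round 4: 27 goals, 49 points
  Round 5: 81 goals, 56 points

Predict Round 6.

Goals — ×3 each step: 1, 3, 9, 27, 81 → 243.
Points: alternating steps +5, +7, +5, +7, …; 32, 37, 44, 49, 56 → 61.
Combining the parts gives 243 goals, 61 points.

243 goals, 61 points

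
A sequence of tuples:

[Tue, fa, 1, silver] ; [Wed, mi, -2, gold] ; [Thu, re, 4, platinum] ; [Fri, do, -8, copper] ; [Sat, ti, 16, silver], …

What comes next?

[Sun, la, -32, gold]

Day: runs through the weekdays Mon→Sun, so Tue, Wed, Thu, Fri, Sat → Sun.
For the note, runs backward through the solfège scale do→ti: fa, mi, re, do, ti → la.
Third entry goes 1, -2, 4, -8, 16 → -32 (×(-2) each step).
Metal: repeats silver → gold → platinum → copper, so silver, gold, platinum, copper, silver → gold.
So the next tuple is [Sun, la, -32, gold].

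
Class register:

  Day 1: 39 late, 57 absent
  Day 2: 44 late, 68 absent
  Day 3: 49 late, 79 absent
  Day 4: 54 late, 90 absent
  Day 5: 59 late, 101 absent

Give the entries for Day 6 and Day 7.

Late — +5 each step: 39, 44, 49, 54, 59 → 64 → 69.
Absent goes 57, 68, 79, 90, 101 → 112 → 123 (+11 each step).
Putting the parts together: 64 late, 112 absent and then 69 late, 123 absent.

64 late, 112 absent; 69 late, 123 absent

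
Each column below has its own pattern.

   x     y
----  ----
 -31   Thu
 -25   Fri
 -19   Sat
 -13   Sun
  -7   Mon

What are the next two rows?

-1  Tue; 5  Wed

Column x: -31, -25, -19, -13, -7 → -1 → 5 (+6 each step).
For the column y, runs through the weekdays Mon→Sun: Thu, Fri, Sat, Sun, Mon → Tue → Wed.
Putting the parts together: -1  Tue and then 5  Wed.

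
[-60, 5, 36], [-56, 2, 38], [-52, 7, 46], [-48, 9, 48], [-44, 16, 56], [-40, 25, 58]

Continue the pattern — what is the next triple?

[-36, 41, 66]

First part goes -60, -56, -52, -48, -44, -40 → -36 (+4 each step).
Second part: each term is the sum of the two before it, so 5, 2, 7, 9, 16, 25 → 41.
Third part goes 36, 38, 46, 48, 56, 58 → 66 (alternating steps +2, +8, +2, +8, …).
Putting it together: [-36, 41, 66].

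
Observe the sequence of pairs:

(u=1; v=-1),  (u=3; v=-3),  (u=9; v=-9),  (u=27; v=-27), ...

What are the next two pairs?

U goes 1, 3, 9, 27 → 81 → 243 (×3 each step).
For the v, always the negative of the u: -1, -3, -9, -27 → -81 → -243.
So the next two pairs are (u=81; v=-81) and (u=243; v=-243).

(u=81; v=-81), (u=243; v=-243)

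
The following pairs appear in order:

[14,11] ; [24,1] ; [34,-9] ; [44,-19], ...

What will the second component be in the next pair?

First component: +10 each step, so 14, 24, 34, 44 → 54.
Second component: together with the first component always sums to 25, so 11, 1, -9, -19 → -29.

-29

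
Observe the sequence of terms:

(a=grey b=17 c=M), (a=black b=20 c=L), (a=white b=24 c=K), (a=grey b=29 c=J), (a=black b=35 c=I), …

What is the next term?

(a=white b=42 c=H)

For the a, repeats grey → black → white: grey, black, white, grey, black → white.
B goes 17, 20, 24, 29, 35 → 42 (differences are 3, 4, 5, … (increasing by 1 each time)).
C: letters move back 1 place in the alphabet, so M, L, K, J, I → H.
So the next term is (a=white b=42 c=H).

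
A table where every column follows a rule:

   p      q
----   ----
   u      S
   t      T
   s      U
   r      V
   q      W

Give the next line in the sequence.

p  X

Column p — letters move back 1 place in the alphabet: u, t, s, r, q → p.
For the column q, letters move forward 1 place in the alphabet: S, T, U, V, W → X.
Putting it together: p  X.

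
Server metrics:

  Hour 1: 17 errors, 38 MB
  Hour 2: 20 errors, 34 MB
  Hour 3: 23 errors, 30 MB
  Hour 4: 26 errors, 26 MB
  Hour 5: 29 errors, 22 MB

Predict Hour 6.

32 errors, 18 MB

Errors: +3 each step; 17, 20, 23, 26, 29 → 32.
MB: −4 each step, so 38, 34, 30, 26, 22 → 18.
Combining the parts gives 32 errors, 18 MB.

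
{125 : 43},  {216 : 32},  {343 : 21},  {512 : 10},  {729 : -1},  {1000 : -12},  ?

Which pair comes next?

{1331 : -23}

First value — perfect cubes: 5³, 6³, 7³, …: 125, 216, 343, 512, 729, 1000 → 1331.
For the second value, −11 each step: 43, 32, 21, 10, -1, -12 → -23.
Combining the parts gives {1331 : -23}.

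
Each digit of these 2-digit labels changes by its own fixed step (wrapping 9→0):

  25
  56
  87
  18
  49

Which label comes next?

70

First digit: +3 each step, mod 10; 2, 5, 8, 1, 4 → 7.
For the second digit, +1 each step, mod 10: 5, 6, 7, 8, 9 → 0.
Combining the parts gives 70.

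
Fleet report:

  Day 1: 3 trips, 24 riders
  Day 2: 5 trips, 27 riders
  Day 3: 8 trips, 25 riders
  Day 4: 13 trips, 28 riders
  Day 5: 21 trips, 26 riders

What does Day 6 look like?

34 trips, 29 riders

For the trips, each term is the sum of the two before it: 3, 5, 8, 13, 21 → 34.
Riders: alternating steps +3, −2, +3, −2, …; 24, 27, 25, 28, 26 → 29.
Putting it together: 34 trips, 29 riders.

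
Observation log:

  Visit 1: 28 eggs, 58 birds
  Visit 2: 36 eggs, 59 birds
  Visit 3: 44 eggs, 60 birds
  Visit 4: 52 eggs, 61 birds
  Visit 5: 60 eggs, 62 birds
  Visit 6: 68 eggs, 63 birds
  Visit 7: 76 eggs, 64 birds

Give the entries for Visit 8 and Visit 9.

Eggs — +8 each step: 28, 36, 44, 52, 60, 68, 76 → 84 → 92.
For the birds, +1 each step: 58, 59, 60, 61, 62, 63, 64 → 65 → 66.
So the next two lines are 84 eggs, 65 birds and 92 eggs, 66 birds.

84 eggs, 65 birds; 92 eggs, 66 birds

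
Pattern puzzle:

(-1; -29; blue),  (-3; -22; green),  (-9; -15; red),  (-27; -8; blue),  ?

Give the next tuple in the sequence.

First value goes -1, -3, -9, -27 → -81 (×3 each step).
Second value goes -29, -22, -15, -8 → -1 (+7 each step).
For the colour, repeats blue → green → red: blue, green, red, blue → green.
So the next tuple is (-81; -1; green).

(-81; -1; green)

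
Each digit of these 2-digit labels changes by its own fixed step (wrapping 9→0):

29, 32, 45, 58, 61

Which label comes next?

74

For the first digit, +1 each step, mod 10: 2, 3, 4, 5, 6 → 7.
Second digit: +3 each step, mod 10, so 9, 2, 5, 8, 1 → 4.
Putting it together: 74.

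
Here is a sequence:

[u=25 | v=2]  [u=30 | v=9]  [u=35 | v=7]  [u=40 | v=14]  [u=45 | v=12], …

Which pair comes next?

U: +5 each step; 25, 30, 35, 40, 45 → 50.
V: alternating steps +7, −2, +7, −2, …; 2, 9, 7, 14, 12 → 19.
So the next pair is [u=50 | v=19].

[u=50 | v=19]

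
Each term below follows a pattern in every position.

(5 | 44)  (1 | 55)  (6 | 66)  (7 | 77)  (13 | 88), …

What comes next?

(20 | 99)

First value: each term is the sum of the two before it; 5, 1, 6, 7, 13 → 20.
Second value goes 44, 55, 66, 77, 88 → 99 (+11 each step).
Putting it together: (20 | 99).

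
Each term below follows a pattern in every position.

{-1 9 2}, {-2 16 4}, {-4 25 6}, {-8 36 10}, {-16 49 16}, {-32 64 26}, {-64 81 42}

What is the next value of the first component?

-128

First component: -1, -2, -4, -8, -16, -32, -64 → -128 (×2 each step).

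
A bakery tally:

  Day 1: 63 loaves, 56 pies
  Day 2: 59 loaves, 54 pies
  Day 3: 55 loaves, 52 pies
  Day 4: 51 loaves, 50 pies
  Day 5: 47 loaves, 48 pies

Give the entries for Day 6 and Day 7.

Loaves — −4 each step: 63, 59, 55, 51, 47 → 43 → 39.
For the pies, −2 each step: 56, 54, 52, 50, 48 → 46 → 44.
Putting the parts together: 43 loaves, 46 pies and then 39 loaves, 44 pies.

43 loaves, 46 pies; 39 loaves, 44 pies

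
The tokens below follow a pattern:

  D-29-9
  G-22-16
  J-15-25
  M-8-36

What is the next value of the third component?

49

Letter goes D, G, J, M → P (letters move forward 3 places in the alphabet).
Second component — −7 each step: 29, 22, 15, 8 → 1.
Third component: perfect squares: 3², 4², 5², …, so 9, 16, 25, 36 → 49.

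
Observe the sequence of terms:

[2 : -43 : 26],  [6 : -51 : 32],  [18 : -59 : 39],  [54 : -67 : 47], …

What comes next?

[162 : -75 : 56]

First slot: ×3 each step, so 2, 6, 18, 54 → 162.
Second slot — −8 each step: -43, -51, -59, -67 → -75.
Third slot: differences are 6, 7, 8, … (increasing by 1 each time), so 26, 32, 39, 47 → 56.
Combining the parts gives [162 : -75 : 56].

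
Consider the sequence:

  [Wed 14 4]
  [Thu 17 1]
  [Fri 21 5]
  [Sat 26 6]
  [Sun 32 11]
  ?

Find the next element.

Day: Wed, Thu, Fri, Sat, Sun → Mon (runs through the weekdays Mon→Sun).
Second coordinate: differences are 3, 4, 5, … (increasing by 1 each time); 14, 17, 21, 26, 32 → 39.
Third coordinate: each term is the sum of the two before it, so 4, 1, 5, 6, 11 → 17.
So the next element is [Mon 39 17].

[Mon 39 17]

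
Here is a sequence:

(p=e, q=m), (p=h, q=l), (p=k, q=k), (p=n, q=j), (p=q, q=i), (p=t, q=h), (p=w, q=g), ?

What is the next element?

(p=z, q=f)

For the p, letters move forward 3 places in the alphabet: e, h, k, n, q, t, w → z.
Q — letters move back 1 place in the alphabet: m, l, k, j, i, h, g → f.
Combining the parts gives (p=z, q=f).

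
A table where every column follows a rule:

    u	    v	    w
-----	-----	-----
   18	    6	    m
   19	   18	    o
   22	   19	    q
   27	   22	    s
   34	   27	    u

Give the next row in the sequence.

Column u: 18, 19, 22, 27, 34 → 43 (differences are 1, 3, 5, … (increasing by 2 each time)).
Column v: 6, 18, 19, 22, 27 → 34 (always the previous value of the column u).
Column w: letters move forward 2 places in the alphabet; m, o, q, s, u → w.
So the next row is 43  34  w.

43  34  w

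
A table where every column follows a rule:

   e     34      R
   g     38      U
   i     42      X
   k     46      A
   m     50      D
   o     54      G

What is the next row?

First letter goes e, g, i, k, m, o → q (letters move forward 2 places in the alphabet).
For the second component, +4 each step: 34, 38, 42, 46, 50, 54 → 58.
Second letter goes R, U, X, A, D, G → J (letters move forward 3 places in the alphabet, wrapping Z→A).
So the next row is q  58  J.

q  58  J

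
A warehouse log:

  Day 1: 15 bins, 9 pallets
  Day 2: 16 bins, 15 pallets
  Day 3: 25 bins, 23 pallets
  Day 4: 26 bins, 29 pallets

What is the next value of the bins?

Bins goes 15, 16, 25, 26 → 35 (alternating steps +1, +9, +1, +9, …).
Pallets — alternating steps +6, +8, +6, +8, …: 9, 15, 23, 29 → 37.

35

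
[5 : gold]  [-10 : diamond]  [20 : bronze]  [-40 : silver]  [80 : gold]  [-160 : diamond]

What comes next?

First part: 5, -10, 20, -40, 80, -160 → 320 (×(-2) each step).
Rank: repeats gold → diamond → bronze → silver; gold, diamond, bronze, silver, gold, diamond → bronze.
Combining the parts gives [320 : bronze].

[320 : bronze]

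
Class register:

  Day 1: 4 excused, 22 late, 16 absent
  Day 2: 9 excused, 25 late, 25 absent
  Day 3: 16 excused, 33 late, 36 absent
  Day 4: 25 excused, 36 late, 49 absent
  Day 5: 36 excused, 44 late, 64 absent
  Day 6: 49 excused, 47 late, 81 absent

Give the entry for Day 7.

For the excused, perfect squares: 2², 3², 4², …: 4, 9, 16, 25, 36, 49 → 64.
For the late, alternating steps +3, +8, +3, +8, …: 22, 25, 33, 36, 44, 47 → 55.
Absent — perfect squares: 4², 5², 6², …: 16, 25, 36, 49, 64, 81 → 100.
Putting it together: 64 excused, 55 late, 100 absent.

64 excused, 55 late, 100 absent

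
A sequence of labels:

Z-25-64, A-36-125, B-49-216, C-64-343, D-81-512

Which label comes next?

For the letter, letters move forward 1 place in the alphabet, wrapping Z→A: Z, A, B, C, D → E.
Second component — perfect squares: 5², 6², 7², …: 25, 36, 49, 64, 81 → 100.
Third component — perfect cubes: 4³, 5³, 6³, …: 64, 125, 216, 343, 512 → 729.
Combining the parts gives E-100-729.

E-100-729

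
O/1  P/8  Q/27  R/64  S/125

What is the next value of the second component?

Second component: 1, 8, 27, 64, 125 → 216 (perfect cubes: 1³, 2³, 3³, …).

216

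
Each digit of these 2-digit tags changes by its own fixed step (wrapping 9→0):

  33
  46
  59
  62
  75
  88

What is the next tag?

91

For the first digit, +1 each step, mod 10: 3, 4, 5, 6, 7, 8 → 9.
Second digit: +3 each step, mod 10; 3, 6, 9, 2, 5, 8 → 1.
Combining the parts gives 91.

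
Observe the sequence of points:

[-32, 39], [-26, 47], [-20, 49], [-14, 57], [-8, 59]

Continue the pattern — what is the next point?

For the first entry, +6 each step: -32, -26, -20, -14, -8 → -2.
Second entry: 39, 47, 49, 57, 59 → 67 (alternating steps +8, +2, +8, +2, …).
Combining the parts gives [-2, 67].

[-2, 67]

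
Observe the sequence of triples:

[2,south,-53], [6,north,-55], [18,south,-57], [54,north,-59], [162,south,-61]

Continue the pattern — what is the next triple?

[486,north,-63]

First part: ×3 each step; 2, 6, 18, 54, 162 → 486.
Direction: alternates south ↔ north; south, north, south, north, south → north.
Third part: −2 each step; -53, -55, -57, -59, -61 → -63.
So the next triple is [486,north,-63].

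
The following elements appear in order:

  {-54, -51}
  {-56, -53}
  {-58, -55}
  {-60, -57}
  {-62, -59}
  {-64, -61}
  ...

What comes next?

{-66, -63}

For the first value, −2 each step: -54, -56, -58, -60, -62, -64 → -66.
Second value: always 3 more than the first value; -51, -53, -55, -57, -59, -61 → -63.
Putting it together: {-66, -63}.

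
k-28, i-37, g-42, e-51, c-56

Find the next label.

Letter goes k, i, g, e, c → a (letters move back 2 places in the alphabet).
Second component goes 28, 37, 42, 51, 56 → 65 (alternating steps +9, +5, +9, +5, …).
Combining the parts gives a-65.

a-65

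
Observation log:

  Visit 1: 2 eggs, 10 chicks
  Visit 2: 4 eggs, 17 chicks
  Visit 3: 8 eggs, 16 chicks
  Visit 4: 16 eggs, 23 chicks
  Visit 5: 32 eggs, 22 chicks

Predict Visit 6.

64 eggs, 29 chicks

Eggs: ×2 each step; 2, 4, 8, 16, 32 → 64.
Chicks — alternating steps +7, −1, +7, −1, …: 10, 17, 16, 23, 22 → 29.
So the next row is 64 eggs, 29 chicks.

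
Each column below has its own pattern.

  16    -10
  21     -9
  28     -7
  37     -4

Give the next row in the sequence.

48  0

For the first component, differences are 5, 7, 9, … (increasing by 2 each time): 16, 21, 28, 37 → 48.
Second component: differences are 1, 2, 3, … (increasing by 1 each time), so -10, -9, -7, -4 → 0.
So the next row is 48  0.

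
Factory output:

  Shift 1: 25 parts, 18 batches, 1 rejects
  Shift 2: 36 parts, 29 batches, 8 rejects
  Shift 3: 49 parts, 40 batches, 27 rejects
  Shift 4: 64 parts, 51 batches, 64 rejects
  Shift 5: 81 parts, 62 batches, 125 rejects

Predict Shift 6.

Parts: perfect squares: 5², 6², 7², …; 25, 36, 49, 64, 81 → 100.
For the batches, +11 each step: 18, 29, 40, 51, 62 → 73.
Rejects: 1, 8, 27, 64, 125 → 216 (perfect cubes: 1³, 2³, 3³, …).
Putting it together: 100 parts, 73 batches, 216 rejects.

100 parts, 73 batches, 216 rejects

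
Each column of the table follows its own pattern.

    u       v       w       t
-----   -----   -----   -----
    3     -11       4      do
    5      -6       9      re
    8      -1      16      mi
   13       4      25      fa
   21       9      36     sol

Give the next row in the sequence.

Column u — each term is the sum of the two before it: 3, 5, 8, 13, 21 → 34.
Column v: -11, -6, -1, 4, 9 → 14 (+5 each step).
Column w: 4, 9, 16, 25, 36 → 49 (perfect squares: 2², 3², 4², …).
Column t: runs through the solfège scale do→ti; do, re, mi, fa, sol → la.
Putting it together: 34  14  49  la.

34  14  49  la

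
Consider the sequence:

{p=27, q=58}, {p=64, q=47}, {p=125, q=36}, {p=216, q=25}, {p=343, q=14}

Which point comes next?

P: 27, 64, 125, 216, 343 → 512 (perfect cubes: 3³, 4³, 5³, …).
Q goes 58, 47, 36, 25, 14 → 3 (−11 each step).
Combining the parts gives {p=512, q=3}.

{p=512, q=3}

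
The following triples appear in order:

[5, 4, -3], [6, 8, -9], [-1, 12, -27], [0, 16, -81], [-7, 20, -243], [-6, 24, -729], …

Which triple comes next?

For the first slot, alternating steps +1, −7, +1, −7, …: 5, 6, -1, 0, -7, -6 → -13.
Second slot: +4 each step; 4, 8, 12, 16, 20, 24 → 28.
Third slot — ×3 each step: -3, -9, -27, -81, -243, -729 → -2187.
Putting it together: [-13, 28, -2187].

[-13, 28, -2187]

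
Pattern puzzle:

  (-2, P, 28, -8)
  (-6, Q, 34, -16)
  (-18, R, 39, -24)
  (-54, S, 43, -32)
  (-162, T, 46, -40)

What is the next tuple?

First component goes -2, -6, -18, -54, -162 → -486 (×3 each step).
Letter: P, Q, R, S, T → U (letters move forward 1 place in the alphabet).
Third component — differences are 6, 5, 4, … (decreasing by 1 each time): 28, 34, 39, 43, 46 → 48.
Fourth component: -8, -16, -24, -32, -40 → -48 (−8 each step).
Putting it together: (-486, U, 48, -48).

(-486, U, 48, -48)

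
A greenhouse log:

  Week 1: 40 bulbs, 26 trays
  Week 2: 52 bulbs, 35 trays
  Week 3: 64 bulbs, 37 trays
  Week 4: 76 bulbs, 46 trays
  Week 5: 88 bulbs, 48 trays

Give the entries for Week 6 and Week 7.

100 bulbs, 57 trays; 112 bulbs, 59 trays

Bulbs goes 40, 52, 64, 76, 88 → 100 → 112 (+12 each step).
Trays: 26, 35, 37, 46, 48 → 57 → 59 (alternating steps +9, +2, +9, +2, …).
So the next two rows are 100 bulbs, 57 trays and 112 bulbs, 59 trays.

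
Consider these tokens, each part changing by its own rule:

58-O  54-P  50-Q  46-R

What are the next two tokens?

42-S then 38-T

First component: −4 each step; 58, 54, 50, 46 → 42 → 38.
Letter: O, P, Q, R → S → T (letters move forward 1 place in the alphabet).
Putting the parts together: 42-S and then 38-T.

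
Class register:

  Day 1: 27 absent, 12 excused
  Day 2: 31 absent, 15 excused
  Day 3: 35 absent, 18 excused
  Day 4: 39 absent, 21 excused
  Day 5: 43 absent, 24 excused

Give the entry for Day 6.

Absent: +4 each step, so 27, 31, 35, 39, 43 → 47.
Excused: +3 each step, so 12, 15, 18, 21, 24 → 27.
Combining the parts gives 47 absent, 27 excused.

47 absent, 27 excused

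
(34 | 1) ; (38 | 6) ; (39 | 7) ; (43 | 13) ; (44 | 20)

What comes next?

First slot: alternating steps +4, +1, +4, +1, …, so 34, 38, 39, 43, 44 → 48.
Second slot: each term is the sum of the two before it; 1, 6, 7, 13, 20 → 33.
Combining the parts gives (48 | 33).

(48 | 33)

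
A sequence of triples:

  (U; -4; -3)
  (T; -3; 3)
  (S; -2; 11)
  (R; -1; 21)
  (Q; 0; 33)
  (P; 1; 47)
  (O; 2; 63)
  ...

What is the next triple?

Letter: letters move back 1 place in the alphabet, so U, T, S, R, Q, P, O → N.
For the second entry, +1 each step: -4, -3, -2, -1, 0, 1, 2 → 3.
Third entry: differences are 6, 8, 10, … (increasing by 2 each time), so -3, 3, 11, 21, 33, 47, 63 → 81.
Combining the parts gives (N; 3; 81).

(N; 3; 81)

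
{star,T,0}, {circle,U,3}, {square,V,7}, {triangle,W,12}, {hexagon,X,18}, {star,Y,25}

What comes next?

For the shape, repeats star → circle → square → triangle → hexagon: star, circle, square, triangle, hexagon, star → circle.
Letter: letters move forward 1 place in the alphabet; T, U, V, W, X, Y → Z.
Third component: differences are 3, 4, 5, … (increasing by 1 each time), so 0, 3, 7, 12, 18, 25 → 33.
Combining the parts gives {circle,Z,33}.

{circle,Z,33}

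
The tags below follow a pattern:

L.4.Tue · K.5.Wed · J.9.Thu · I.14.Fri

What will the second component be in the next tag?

23

Letter — letters move back 1 place in the alphabet: L, K, J, I → H.
Second component: each term is the sum of the two before it, so 4, 5, 9, 14 → 23.
Day: runs through the weekdays Mon→Sun; Tue, Wed, Thu, Fri → Sat.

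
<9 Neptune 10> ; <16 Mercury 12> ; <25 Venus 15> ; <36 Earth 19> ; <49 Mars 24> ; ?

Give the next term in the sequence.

<64 Jupiter 30>

First entry — perfect squares: 3², 4², 5², …: 9, 16, 25, 36, 49 → 64.
For the planet, runs through the planets Mercury→Neptune: Neptune, Mercury, Venus, Earth, Mars → Jupiter.
Third entry: 10, 12, 15, 19, 24 → 30 (differences are 2, 3, 4, … (increasing by 1 each time)).
So the next term is <64 Jupiter 30>.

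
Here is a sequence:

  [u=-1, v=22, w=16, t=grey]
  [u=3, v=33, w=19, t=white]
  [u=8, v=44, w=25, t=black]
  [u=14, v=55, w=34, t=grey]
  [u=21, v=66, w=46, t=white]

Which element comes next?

[u=29, v=77, w=61, t=black]

U — differences are 4, 5, 6, … (increasing by 1 each time): -1, 3, 8, 14, 21 → 29.
V goes 22, 33, 44, 55, 66 → 77 (+11 each step).
For the w, differences are 3, 6, 9, … (increasing by 3 each time): 16, 19, 25, 34, 46 → 61.
For the t, repeats grey → white → black: grey, white, black, grey, white → black.
Putting it together: [u=29, v=77, w=61, t=black].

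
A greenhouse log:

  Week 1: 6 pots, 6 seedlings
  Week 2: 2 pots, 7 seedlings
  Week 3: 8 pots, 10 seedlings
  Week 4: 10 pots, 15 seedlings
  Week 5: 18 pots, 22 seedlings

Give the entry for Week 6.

28 pots, 31 seedlings

Pots — each term is the sum of the two before it: 6, 2, 8, 10, 18 → 28.
Seedlings: 6, 7, 10, 15, 22 → 31 (differences are 1, 3, 5, … (increasing by 2 each time)).
Putting it together: 28 pots, 31 seedlings.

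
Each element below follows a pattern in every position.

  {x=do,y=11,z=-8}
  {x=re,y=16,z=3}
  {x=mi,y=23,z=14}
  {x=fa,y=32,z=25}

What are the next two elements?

For the x, runs through the solfège scale do→ti: do, re, mi, fa → sol → la.
Y: 11, 16, 23, 32 → 43 → 56 (differences are 5, 7, 9, … (increasing by 2 each time)).
Z — +11 each step: -8, 3, 14, 25 → 36 → 47.
Putting the parts together: {x=sol,y=43,z=36} and then {x=la,y=56,z=47}.

{x=sol,y=43,z=36}, {x=la,y=56,z=47}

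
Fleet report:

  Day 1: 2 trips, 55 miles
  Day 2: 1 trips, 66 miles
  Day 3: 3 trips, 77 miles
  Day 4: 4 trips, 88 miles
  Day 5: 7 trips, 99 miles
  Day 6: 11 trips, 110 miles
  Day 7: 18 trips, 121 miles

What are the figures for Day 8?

29 trips, 132 miles

Trips goes 2, 1, 3, 4, 7, 11, 18 → 29 (each term is the sum of the two before it).
Miles — +11 each step: 55, 66, 77, 88, 99, 110, 121 → 132.
So the next row is 29 trips, 132 miles.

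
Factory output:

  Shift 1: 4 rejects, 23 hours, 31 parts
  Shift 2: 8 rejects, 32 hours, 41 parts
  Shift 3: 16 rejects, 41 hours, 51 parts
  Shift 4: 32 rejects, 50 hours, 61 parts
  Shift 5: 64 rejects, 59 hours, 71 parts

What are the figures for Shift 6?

128 rejects, 68 hours, 81 parts

Rejects: ×2 each step; 4, 8, 16, 32, 64 → 128.
Hours: 23, 32, 41, 50, 59 → 68 (+9 each step).
For the parts, +10 each step: 31, 41, 51, 61, 71 → 81.
Putting it together: 128 rejects, 68 hours, 81 parts.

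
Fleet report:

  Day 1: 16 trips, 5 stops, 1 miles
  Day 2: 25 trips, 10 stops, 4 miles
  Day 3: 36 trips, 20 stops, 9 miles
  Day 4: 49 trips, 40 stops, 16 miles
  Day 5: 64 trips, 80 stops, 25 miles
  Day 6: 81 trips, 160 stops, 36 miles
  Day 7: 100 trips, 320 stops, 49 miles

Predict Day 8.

Trips: perfect squares: 4², 5², 6², …, so 16, 25, 36, 49, 64, 81, 100 → 121.
Stops: ×2 each step, so 5, 10, 20, 40, 80, 160, 320 → 640.
Miles: perfect squares: 1², 2², 3², …, so 1, 4, 9, 16, 25, 36, 49 → 64.
Combining the parts gives 121 trips, 640 stops, 64 miles.

121 trips, 640 stops, 64 miles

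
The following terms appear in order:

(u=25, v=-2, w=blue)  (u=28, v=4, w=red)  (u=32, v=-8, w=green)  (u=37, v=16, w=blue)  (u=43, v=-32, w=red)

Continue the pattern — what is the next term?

U goes 25, 28, 32, 37, 43 → 50 (differences are 3, 4, 5, … (increasing by 1 each time)).
V: ×(-2) each step, so -2, 4, -8, 16, -32 → 64.
W: blue, red, green, blue, red → green (repeats blue → red → green).
Combining the parts gives (u=50, v=64, w=green).

(u=50, v=64, w=green)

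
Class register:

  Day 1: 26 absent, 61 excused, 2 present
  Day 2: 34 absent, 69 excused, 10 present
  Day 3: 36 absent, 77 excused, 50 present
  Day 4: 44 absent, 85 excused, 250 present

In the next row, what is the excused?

Absent goes 26, 34, 36, 44 → 46 (alternating steps +8, +2, +8, +2, …).
Excused goes 61, 69, 77, 85 → 93 (+8 each step).
Present: ×5 each step; 2, 10, 50, 250 → 1250.

93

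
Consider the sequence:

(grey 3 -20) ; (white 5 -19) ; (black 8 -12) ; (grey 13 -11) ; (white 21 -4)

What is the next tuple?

(black 34 -3)

Shade goes grey, white, black, grey, white → black (repeats grey → white → black).
For the second entry, each term is the sum of the two before it: 3, 5, 8, 13, 21 → 34.
Third entry: alternating steps +1, +7, +1, +7, …, so -20, -19, -12, -11, -4 → -3.
So the next tuple is (black 34 -3).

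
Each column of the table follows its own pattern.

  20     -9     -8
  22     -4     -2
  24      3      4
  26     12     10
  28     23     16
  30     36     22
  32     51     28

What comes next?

First component goes 20, 22, 24, 26, 28, 30, 32 → 34 (+2 each step).
Second component: -9, -4, 3, 12, 23, 36, 51 → 68 (differences are 5, 7, 9, … (increasing by 2 each time)).
Third component: +6 each step, so -8, -2, 4, 10, 16, 22, 28 → 34.
So the next line is 34  68  34.

34  68  34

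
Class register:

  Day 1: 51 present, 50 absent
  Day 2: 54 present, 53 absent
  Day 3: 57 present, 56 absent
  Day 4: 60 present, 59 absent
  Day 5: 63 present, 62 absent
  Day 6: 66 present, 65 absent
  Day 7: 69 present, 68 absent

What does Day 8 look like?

Present: 51, 54, 57, 60, 63, 66, 69 → 72 (+3 each step).
Absent: 50, 53, 56, 59, 62, 65, 68 → 71 (+3 each step).
Combining the parts gives 72 present, 71 absent.

72 present, 71 absent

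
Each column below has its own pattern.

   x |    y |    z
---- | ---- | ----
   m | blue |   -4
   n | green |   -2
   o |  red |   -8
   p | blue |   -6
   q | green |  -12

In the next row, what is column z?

Column z: alternating steps +2, −6, +2, −6, …; -4, -2, -8, -6, -12 → -10.

-10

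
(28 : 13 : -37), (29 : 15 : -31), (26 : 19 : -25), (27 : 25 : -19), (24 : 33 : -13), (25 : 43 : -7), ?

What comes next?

(22 : 55 : -1)

First part: 28, 29, 26, 27, 24, 25 → 22 (alternating steps +1, −3, +1, −3, …).
For the second part, differences are 2, 4, 6, … (increasing by 2 each time): 13, 15, 19, 25, 33, 43 → 55.
Third part: +6 each step; -37, -31, -25, -19, -13, -7 → -1.
Putting it together: (22 : 55 : -1).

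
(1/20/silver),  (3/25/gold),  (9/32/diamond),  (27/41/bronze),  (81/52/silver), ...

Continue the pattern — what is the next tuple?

For the first part, ×3 each step: 1, 3, 9, 27, 81 → 243.
Second part — differences are 5, 7, 9, … (increasing by 2 each time): 20, 25, 32, 41, 52 → 65.
Rank goes silver, gold, diamond, bronze, silver → gold (repeats silver → gold → diamond → bronze).
So the next tuple is (243/65/gold).

(243/65/gold)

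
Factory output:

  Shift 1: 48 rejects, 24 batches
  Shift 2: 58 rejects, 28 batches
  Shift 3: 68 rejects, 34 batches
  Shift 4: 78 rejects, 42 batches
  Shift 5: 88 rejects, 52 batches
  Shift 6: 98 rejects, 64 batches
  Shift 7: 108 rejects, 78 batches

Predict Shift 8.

118 rejects, 94 batches

Rejects goes 48, 58, 68, 78, 88, 98, 108 → 118 (+10 each step).
Batches goes 24, 28, 34, 42, 52, 64, 78 → 94 (differences are 4, 6, 8, … (increasing by 2 each time)).
Putting it together: 118 rejects, 94 batches.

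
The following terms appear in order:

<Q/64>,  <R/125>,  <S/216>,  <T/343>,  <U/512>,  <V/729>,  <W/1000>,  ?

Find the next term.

Letter: letters move forward 1 place in the alphabet, so Q, R, S, T, U, V, W → X.
Second part: perfect cubes: 4³, 5³, 6³, …; 64, 125, 216, 343, 512, 729, 1000 → 1331.
Putting it together: <X/1331>.

<X/1331>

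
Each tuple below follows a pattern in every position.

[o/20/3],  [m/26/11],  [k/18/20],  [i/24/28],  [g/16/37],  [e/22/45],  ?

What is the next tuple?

[c/14/54]

Letter goes o, m, k, i, g, e → c (letters move back 2 places in the alphabet).
Second part: alternating steps +6, −8, +6, −8, …; 20, 26, 18, 24, 16, 22 → 14.
Third part — alternating steps +8, +9, +8, +9, …: 3, 11, 20, 28, 37, 45 → 54.
So the next tuple is [c/14/54].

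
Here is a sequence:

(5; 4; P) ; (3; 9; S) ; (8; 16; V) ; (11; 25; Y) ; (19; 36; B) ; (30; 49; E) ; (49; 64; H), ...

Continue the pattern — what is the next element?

(79; 81; K)

First coordinate: each term is the sum of the two before it, so 5, 3, 8, 11, 19, 30, 49 → 79.
Second coordinate: perfect squares: 2², 3², 4², …; 4, 9, 16, 25, 36, 49, 64 → 81.
Letter: letters move forward 3 places in the alphabet, wrapping Z→A; P, S, V, Y, B, E, H → K.
Combining the parts gives (79; 81; K).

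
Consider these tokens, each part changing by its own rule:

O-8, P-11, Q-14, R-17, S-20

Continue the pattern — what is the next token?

T-23

Letter goes O, P, Q, R, S → T (letters move forward 1 place in the alphabet).
Second component: +3 each step, so 8, 11, 14, 17, 20 → 23.
So the next token is T-23.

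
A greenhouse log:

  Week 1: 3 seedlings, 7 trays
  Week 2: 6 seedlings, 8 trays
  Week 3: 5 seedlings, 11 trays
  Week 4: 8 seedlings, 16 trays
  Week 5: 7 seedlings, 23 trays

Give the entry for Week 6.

Seedlings — alternating steps +3, −1, +3, −1, …: 3, 6, 5, 8, 7 → 10.
For the trays, differences are 1, 3, 5, … (increasing by 2 each time): 7, 8, 11, 16, 23 → 32.
So the next record is 10 seedlings, 32 trays.

10 seedlings, 32 trays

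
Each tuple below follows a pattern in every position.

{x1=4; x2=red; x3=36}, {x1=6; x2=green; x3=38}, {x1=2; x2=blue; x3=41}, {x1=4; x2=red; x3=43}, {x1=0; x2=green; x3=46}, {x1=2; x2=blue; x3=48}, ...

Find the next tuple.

{x1=-2; x2=red; x3=51}

X1 — alternating steps +2, −4, +2, −4, …: 4, 6, 2, 4, 0, 2 → -2.
For the x2, repeats red → green → blue: red, green, blue, red, green, blue → red.
X3 — alternating steps +2, +3, +2, +3, …: 36, 38, 41, 43, 46, 48 → 51.
So the next tuple is {x1=-2; x2=red; x3=51}.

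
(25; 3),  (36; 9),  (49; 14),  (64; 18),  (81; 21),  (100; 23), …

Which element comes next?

(121; 24)

First component: perfect squares: 5², 6², 7², …, so 25, 36, 49, 64, 81, 100 → 121.
Second component: differences are 6, 5, 4, … (decreasing by 1 each time), so 3, 9, 14, 18, 21, 23 → 24.
Combining the parts gives (121; 24).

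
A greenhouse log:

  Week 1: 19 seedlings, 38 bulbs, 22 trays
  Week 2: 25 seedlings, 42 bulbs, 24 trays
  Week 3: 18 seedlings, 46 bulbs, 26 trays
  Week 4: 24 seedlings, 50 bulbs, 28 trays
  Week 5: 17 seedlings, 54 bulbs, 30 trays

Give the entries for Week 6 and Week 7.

Seedlings: alternating steps +6, −7, +6, −7, …, so 19, 25, 18, 24, 17 → 23 → 16.
Bulbs goes 38, 42, 46, 50, 54 → 58 → 62 (+4 each step).
Trays goes 22, 24, 26, 28, 30 → 32 → 34 (+2 each step).
So the next two lines are 23 seedlings, 58 bulbs, 32 trays and 16 seedlings, 62 bulbs, 34 trays.

23 seedlings, 58 bulbs, 32 trays; 16 seedlings, 62 bulbs, 34 trays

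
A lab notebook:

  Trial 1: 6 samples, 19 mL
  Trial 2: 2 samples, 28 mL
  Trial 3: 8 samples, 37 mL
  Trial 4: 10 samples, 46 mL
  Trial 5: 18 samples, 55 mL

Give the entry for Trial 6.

Samples: each term is the sum of the two before it, so 6, 2, 8, 10, 18 → 28.
ML: 19, 28, 37, 46, 55 → 64 (+9 each step).
Putting it together: 28 samples, 64 mL.

28 samples, 64 mL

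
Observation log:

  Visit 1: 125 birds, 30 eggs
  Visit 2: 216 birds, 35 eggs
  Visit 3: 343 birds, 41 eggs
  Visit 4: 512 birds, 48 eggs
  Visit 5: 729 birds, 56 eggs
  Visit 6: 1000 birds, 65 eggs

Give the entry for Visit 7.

1331 birds, 75 eggs

For the birds, perfect cubes: 5³, 6³, 7³, …: 125, 216, 343, 512, 729, 1000 → 1331.
Eggs: differences are 5, 6, 7, … (increasing by 1 each time); 30, 35, 41, 48, 56, 65 → 75.
Putting it together: 1331 birds, 75 eggs.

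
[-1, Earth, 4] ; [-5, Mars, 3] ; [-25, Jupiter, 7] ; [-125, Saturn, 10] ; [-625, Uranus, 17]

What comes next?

First slot: ×5 each step; -1, -5, -25, -125, -625 → -3125.
Planet: Earth, Mars, Jupiter, Saturn, Uranus → Neptune (runs through the planets Mercury→Neptune).
Third slot — each term is the sum of the two before it: 4, 3, 7, 10, 17 → 27.
Putting it together: [-3125, Neptune, 27].

[-3125, Neptune, 27]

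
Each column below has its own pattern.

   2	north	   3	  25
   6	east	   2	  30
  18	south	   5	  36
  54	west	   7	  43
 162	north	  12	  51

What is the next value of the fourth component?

60

First component — ×3 each step: 2, 6, 18, 54, 162 → 486.
Direction: repeats north → east → south → west; north, east, south, west, north → east.
Third component: each term is the sum of the two before it; 3, 2, 5, 7, 12 → 19.
Fourth component goes 25, 30, 36, 43, 51 → 60 (differences are 5, 6, 7, … (increasing by 1 each time)).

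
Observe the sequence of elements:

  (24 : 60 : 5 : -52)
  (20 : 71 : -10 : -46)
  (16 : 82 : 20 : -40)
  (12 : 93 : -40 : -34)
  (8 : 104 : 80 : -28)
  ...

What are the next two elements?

(4 : 115 : -160 : -22), (0 : 126 : 320 : -16)

First value goes 24, 20, 16, 12, 8 → 4 → 0 (−4 each step).
Second value goes 60, 71, 82, 93, 104 → 115 → 126 (+11 each step).
For the third value, ×(-2) each step: 5, -10, 20, -40, 80 → -160 → 320.
Fourth value: +6 each step, so -52, -46, -40, -34, -28 → -22 → -16.
So the next two elements are (4 : 115 : -160 : -22) and (0 : 126 : 320 : -16).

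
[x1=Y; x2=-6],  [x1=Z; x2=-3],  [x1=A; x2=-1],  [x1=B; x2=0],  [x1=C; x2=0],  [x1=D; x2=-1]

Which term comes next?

For the x1, letters move forward 1 place in the alphabet, wrapping Z→A: Y, Z, A, B, C, D → E.
For the x2, differences are 3, 2, 1, … (decreasing by 1 each time): -6, -3, -1, 0, 0, -1 → -3.
Combining the parts gives [x1=E; x2=-3].

[x1=E; x2=-3]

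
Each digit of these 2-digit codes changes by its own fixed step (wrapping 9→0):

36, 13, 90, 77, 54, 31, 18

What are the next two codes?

First digit — −2 each step, mod 10: 3, 1, 9, 7, 5, 3, 1 → 9 → 7.
Second digit: 6, 3, 0, 7, 4, 1, 8 → 5 → 2 (−3 each step, mod 10).
Putting the parts together: 95 and then 72.

95 then 72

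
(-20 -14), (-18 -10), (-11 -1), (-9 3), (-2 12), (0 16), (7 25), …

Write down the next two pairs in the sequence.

First slot: alternating steps +2, +7, +2, +7, …, so -20, -18, -11, -9, -2, 0, 7 → 9 → 16.
Second slot: -14, -10, -1, 3, 12, 16, 25 → 29 → 38 (alternating steps +4, +9, +4, +9, …).
So the next two pairs are (9 29) and (16 38).

(9 29), (16 38)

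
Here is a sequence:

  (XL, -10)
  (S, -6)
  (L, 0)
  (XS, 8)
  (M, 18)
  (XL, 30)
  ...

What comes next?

(S, 44)

Size goes XL, S, L, XS, M, XL → S (repeats XL → S → L → XS → M).
Second part: differences are 4, 6, 8, … (increasing by 2 each time), so -10, -6, 0, 8, 18, 30 → 44.
Combining the parts gives (S, 44).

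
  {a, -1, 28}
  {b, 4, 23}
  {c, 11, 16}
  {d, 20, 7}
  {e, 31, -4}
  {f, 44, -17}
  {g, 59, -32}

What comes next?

{h, 76, -49}

Letter: a, b, c, d, e, f, g → h (letters move forward 1 place in the alphabet).
Second coordinate: -1, 4, 11, 20, 31, 44, 59 → 76 (differences are 5, 7, 9, … (increasing by 2 each time)).
For the third coordinate, together with the second coordinate always sums to 27: 28, 23, 16, 7, -4, -17, -32 → -49.
So the next tuple is {h, 76, -49}.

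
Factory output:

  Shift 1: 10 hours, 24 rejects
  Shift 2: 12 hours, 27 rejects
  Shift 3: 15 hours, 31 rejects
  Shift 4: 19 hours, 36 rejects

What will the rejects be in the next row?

42

Rejects: differences are 3, 4, 5, … (increasing by 1 each time), so 24, 27, 31, 36 → 42.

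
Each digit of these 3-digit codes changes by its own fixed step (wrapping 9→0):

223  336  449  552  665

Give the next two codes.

778 then 881

First digit: 2, 3, 4, 5, 6 → 7 → 8 (+1 each step, mod 10).
Second digit goes 2, 3, 4, 5, 6 → 7 → 8 (+1 each step, mod 10).
Third digit: +3 each step, mod 10, so 3, 6, 9, 2, 5 → 8 → 1.
So the next two codes are 778 and 881.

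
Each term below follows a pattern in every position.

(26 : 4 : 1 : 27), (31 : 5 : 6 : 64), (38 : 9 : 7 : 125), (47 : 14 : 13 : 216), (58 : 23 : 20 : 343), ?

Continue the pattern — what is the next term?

(71 : 37 : 33 : 512)

First part: differences are 5, 7, 9, … (increasing by 2 each time), so 26, 31, 38, 47, 58 → 71.
Second part — each term is the sum of the two before it: 4, 5, 9, 14, 23 → 37.
Third part — each term is the sum of the two before it: 1, 6, 7, 13, 20 → 33.
Fourth part: 27, 64, 125, 216, 343 → 512 (perfect cubes: 3³, 4³, 5³, …).
So the next term is (71 : 37 : 33 : 512).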